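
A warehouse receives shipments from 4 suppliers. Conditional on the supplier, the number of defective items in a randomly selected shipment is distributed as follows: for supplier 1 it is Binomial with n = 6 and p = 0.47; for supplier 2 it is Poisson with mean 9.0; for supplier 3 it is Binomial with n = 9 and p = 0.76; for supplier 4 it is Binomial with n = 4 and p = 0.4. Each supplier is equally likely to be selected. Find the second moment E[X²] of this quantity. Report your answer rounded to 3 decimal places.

37.849

For each component E[X²] = Var + (mean)², giving 1: 9.447; 2: 90; 3: 48.4272; 4: 3.52.
Overall E[X²] = 0.25·9.447 + 0.25·90 + 0.25·48.4272 + 0.25·3.52 = 37.8485.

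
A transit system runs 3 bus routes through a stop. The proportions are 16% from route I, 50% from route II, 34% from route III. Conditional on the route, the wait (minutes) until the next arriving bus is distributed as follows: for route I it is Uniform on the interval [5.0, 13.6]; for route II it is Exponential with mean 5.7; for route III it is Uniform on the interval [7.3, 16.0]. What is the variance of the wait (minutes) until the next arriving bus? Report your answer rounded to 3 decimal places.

26.731

Per component, I: μ=9.3, E[X²]=92.6533; II: μ=5.7, E[X²]=64.98; III: μ=11.65, E[X²]=142.03.
E[X] = 0.16·9.3 + 0.5·5.7 + 0.34·11.65 = 8.299.
E[X²] = 0.16·92.6533 + 0.5·64.98 + 0.34·142.03 = 95.6047.
Var(X) = E[X²] − (E[X])² = 95.6047 − 68.8734 = 26.7313.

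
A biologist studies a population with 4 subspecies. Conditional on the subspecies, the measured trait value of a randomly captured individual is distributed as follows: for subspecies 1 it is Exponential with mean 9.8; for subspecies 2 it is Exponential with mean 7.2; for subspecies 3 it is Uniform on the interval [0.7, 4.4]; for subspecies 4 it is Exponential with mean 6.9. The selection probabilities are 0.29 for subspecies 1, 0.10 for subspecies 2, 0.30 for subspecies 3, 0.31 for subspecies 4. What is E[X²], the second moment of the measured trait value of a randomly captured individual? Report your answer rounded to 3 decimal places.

For each component E[X²] = Var + (mean)², giving 1: 192.08; 2: 103.68; 3: 7.64333; 4: 95.22.
Overall E[X²] = 0.29·192.08 + 0.1·103.68 + 0.3·7.64333 + 0.31·95.22 = 97.8824.

97.882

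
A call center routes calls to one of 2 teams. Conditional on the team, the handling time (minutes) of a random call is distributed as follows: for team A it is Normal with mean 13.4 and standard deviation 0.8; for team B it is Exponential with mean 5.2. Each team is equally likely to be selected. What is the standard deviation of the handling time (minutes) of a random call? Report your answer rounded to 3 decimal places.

5.536

Per component, A: μ=13.4, E[X²]=180.2; B: μ=5.2, E[X²]=54.08.
E[X] = 0.5·13.4 + 0.5·5.2 = 9.3.
E[X²] = 0.5·180.2 + 0.5·54.08 = 117.14.
Var(X) = E[X²] − (E[X])² = 117.14 − 86.49 = 30.65.
SD(X) = √30.65 = 5.53624.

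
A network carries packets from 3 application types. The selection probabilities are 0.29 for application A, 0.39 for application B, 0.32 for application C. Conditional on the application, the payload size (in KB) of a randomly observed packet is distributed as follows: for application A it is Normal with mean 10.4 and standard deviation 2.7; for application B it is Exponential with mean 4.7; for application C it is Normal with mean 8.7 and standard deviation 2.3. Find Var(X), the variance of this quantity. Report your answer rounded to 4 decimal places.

Per component, A: μ=10.4, E[X²]=115.45; B: μ=4.7, E[X²]=44.18; C: μ=8.7, E[X²]=80.98.
E[X] = 0.29·10.4 + 0.39·4.7 + 0.32·8.7 = 7.633.
E[X²] = 0.29·115.45 + 0.39·44.18 + 0.32·80.98 = 76.6243.
Var(X) = E[X²] − (E[X])² = 76.6243 − 58.2627 = 18.3616.

18.3616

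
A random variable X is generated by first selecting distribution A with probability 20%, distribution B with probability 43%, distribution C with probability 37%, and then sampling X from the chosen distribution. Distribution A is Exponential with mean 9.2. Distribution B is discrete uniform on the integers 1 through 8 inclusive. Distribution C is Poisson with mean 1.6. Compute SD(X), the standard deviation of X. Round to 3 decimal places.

Per component, A: μ=9.2, E[X²]=169.28; B: μ=4.5, E[X²]=25.5; C: μ=1.6, E[X²]=4.16.
E[X] = 0.2·9.2 + 0.43·4.5 + 0.37·1.6 = 4.367.
E[X²] = 0.2·169.28 + 0.43·25.5 + 0.37·4.16 = 46.3602.
Var(X) = E[X²] − (E[X])² = 46.3602 − 19.0707 = 27.2895.
SD(X) = √27.2895 = 5.22394.

5.224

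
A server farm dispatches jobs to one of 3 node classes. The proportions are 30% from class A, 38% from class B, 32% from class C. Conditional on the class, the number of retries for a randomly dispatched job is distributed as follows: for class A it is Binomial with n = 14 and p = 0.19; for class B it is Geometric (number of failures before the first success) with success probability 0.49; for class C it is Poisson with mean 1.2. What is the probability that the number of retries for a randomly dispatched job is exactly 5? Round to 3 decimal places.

0.031

Conditional on each class, P(X = 5): A: 0.0744042; B: 0.0169062; C: 0.00624556.
By total probability, P(X = 5) = 0.3·0.0744042 + 0.38·0.0169062 + 0.32·0.00624556 = 0.0307442.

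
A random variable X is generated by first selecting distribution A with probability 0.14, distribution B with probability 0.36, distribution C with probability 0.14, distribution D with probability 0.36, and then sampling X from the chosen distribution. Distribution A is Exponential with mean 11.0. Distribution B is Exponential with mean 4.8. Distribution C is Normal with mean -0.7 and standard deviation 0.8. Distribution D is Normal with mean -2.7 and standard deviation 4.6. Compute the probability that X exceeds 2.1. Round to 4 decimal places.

Conditional on each component, P(X > 2.1): A: 0.826208; B: 0.645649; C: 0.000232629; D: 0.148363.
By total probability, P(X > 2.1) = 0.14·0.826208 + 0.36·0.645649 + 0.14·0.000232629 + 0.36·0.148363 = 0.401546.

0.4015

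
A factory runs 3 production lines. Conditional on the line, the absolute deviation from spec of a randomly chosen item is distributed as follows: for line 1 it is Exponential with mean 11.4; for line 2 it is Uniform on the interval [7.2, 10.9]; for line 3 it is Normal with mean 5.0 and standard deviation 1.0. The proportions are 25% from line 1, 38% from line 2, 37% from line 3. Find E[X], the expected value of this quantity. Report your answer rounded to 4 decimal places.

Component means — 1: 11.4; 2: 9.05; 3: 5.
E[X] = 0.25·11.4 + 0.38·9.05 + 0.37·5 = 8.139.

8.1390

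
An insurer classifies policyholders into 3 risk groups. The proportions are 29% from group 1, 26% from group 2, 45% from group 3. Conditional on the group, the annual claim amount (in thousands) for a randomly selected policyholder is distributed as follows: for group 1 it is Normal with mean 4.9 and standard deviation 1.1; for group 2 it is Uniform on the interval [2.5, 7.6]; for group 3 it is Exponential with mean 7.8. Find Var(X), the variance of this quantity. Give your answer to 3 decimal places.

30.276

Per component, 1: μ=4.9, E[X²]=25.22; 2: μ=5.05, E[X²]=27.67; 3: μ=7.8, E[X²]=121.68.
E[X] = 0.29·4.9 + 0.26·5.05 + 0.45·7.8 = 6.244.
E[X²] = 0.29·25.22 + 0.26·27.67 + 0.45·121.68 = 69.264.
Var(X) = E[X²] − (E[X])² = 69.264 − 38.9875 = 30.2765.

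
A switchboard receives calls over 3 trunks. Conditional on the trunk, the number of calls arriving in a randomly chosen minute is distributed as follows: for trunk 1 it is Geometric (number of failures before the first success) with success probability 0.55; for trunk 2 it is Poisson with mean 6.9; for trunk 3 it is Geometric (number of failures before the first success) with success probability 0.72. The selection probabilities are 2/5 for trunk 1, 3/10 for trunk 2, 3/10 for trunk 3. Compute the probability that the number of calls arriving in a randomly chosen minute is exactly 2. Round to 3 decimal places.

Conditional on each trunk, P(X = 2): 1: 0.111375; 2: 0.0239903; 3: 0.056448.
By total probability, P(X = 2) = 0.4·0.111375 + 0.3·0.0239903 + 0.3·0.056448 = 0.0686815.

0.069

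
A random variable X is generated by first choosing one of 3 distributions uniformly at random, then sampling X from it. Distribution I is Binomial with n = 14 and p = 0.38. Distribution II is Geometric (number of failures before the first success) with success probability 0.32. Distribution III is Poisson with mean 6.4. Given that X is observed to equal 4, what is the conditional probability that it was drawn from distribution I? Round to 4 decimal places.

Likelihoods P(X=4 | ·): I: 0.17518; II: 0.0684204; III: 0.116151.
Posterior ∝ prior × likelihood. Numerator for I: 0.333333·0.17518 = 0.0583934.
Normalizing constant: 0.333333·0.17518 + 0.333333·0.0684204 + 0.333333·0.116151 = 0.119917.
P(I | observation) = 0.0583934 / 0.119917 = 0.486947.

0.4869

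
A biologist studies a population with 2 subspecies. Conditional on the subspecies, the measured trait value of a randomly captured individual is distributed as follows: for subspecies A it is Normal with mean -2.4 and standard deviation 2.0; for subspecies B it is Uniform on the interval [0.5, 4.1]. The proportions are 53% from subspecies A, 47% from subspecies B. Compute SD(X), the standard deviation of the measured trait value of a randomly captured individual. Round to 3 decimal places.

2.851

Per component, A: μ=-2.4, E[X²]=9.76; B: μ=2.3, E[X²]=6.37.
E[X] = 0.53·-2.4 + 0.47·2.3 = -0.191.
E[X²] = 0.53·9.76 + 0.47·6.37 = 8.1667.
Var(X) = E[X²] − (E[X])² = 8.1667 − 0.036481 = 8.13022.
SD(X) = √8.13022 = 2.85135.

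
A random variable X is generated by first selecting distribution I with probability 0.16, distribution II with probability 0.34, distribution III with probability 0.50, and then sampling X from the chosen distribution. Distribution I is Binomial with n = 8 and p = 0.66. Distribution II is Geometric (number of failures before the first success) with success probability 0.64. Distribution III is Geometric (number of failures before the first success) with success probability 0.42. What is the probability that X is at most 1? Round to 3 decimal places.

Conditional on each component, P(X ≤ 1): I: 0.00295181; II: 0.8704; III: 0.6636.
By total probability, P(X ≤ 1) = 0.16·0.00295181 + 0.34·0.8704 + 0.5·0.6636 = 0.628208.

0.628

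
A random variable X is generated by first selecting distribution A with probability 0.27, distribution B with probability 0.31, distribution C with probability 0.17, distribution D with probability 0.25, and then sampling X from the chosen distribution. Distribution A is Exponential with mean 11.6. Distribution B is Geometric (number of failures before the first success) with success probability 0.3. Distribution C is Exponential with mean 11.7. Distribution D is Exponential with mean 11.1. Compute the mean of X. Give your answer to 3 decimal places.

8.619

Component means — A: 11.6; B: 2.33333; C: 11.7; D: 11.1.
E[X] = 0.27·11.6 + 0.31·2.33333 + 0.17·11.7 + 0.25·11.1 = 8.61933.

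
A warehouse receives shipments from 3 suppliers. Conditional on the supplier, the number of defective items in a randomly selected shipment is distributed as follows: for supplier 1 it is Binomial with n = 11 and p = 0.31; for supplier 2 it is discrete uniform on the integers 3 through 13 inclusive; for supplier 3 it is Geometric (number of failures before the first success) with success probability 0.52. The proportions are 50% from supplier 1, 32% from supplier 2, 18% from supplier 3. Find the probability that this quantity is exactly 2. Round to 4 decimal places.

Conditional on each supplier, P(X = 2): 1: 0.187382; 2: 0; 3: 0.119808.
By total probability, P(X = 2) = 0.5·0.187382 + 0.32·0 + 0.18·0.119808 = 0.115256.

0.1153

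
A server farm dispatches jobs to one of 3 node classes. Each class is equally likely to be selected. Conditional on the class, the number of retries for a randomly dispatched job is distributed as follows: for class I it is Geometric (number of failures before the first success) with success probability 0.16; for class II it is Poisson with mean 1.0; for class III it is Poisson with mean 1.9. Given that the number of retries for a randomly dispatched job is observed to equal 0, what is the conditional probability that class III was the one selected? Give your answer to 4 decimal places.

Likelihoods P(X=0 | ·): I: 0.16; II: 0.367879; III: 0.149569.
Posterior ∝ prior × likelihood. Numerator for III: 0.333333·0.149569 = 0.0498562.
Normalizing constant: 0.333333·0.16 + 0.333333·0.367879 + 0.333333·0.149569 = 0.225816.
P(III | observation) = 0.0498562 / 0.225816 = 0.220782.

0.2208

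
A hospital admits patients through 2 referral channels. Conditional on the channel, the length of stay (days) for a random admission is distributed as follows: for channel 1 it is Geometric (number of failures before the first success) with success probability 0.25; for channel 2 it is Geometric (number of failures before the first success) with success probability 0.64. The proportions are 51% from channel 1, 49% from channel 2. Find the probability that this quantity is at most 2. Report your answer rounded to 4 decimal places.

0.7620

Conditional on each channel, P(X ≤ 2): 1: 0.578125; 2: 0.953344.
By total probability, P(X ≤ 2) = 0.51·0.578125 + 0.49·0.953344 = 0.761982.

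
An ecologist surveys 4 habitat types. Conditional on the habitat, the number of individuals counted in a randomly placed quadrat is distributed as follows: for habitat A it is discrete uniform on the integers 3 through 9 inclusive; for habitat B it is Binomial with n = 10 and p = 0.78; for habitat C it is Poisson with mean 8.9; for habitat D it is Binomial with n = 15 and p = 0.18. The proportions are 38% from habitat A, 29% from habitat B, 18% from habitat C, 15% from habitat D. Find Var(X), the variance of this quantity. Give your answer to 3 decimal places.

7.737

Per component, A: μ=6, E[X²]=40; B: μ=7.8, E[X²]=62.556; C: μ=8.9, E[X²]=88.11; D: μ=2.7, E[X²]=9.504.
E[X] = 0.38·6 + 0.29·7.8 + 0.18·8.9 + 0.15·2.7 = 6.549.
E[X²] = 0.38·40 + 0.29·62.556 + 0.18·88.11 + 0.15·9.504 = 50.6266.
Var(X) = E[X²] − (E[X])² = 50.6266 − 42.8894 = 7.73724.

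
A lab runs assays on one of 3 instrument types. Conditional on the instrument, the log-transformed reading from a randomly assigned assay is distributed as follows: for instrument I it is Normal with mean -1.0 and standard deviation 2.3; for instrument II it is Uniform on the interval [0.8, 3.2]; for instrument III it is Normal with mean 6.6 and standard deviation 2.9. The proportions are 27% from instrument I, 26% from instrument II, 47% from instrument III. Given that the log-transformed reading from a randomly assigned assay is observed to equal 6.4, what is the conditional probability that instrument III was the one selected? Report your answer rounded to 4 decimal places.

Likelihoods f(6.4 | ·): I: 0.000980301; II: 0; III: 0.13724.
Posterior ∝ prior × likelihood. Numerator for III: 0.47·0.13724 = 0.0645026.
Normalizing constant: 0.27·0.000980301 + 0.26·0 + 0.47·0.13724 = 0.0647673.
P(III | observation) = 0.0645026 / 0.0647673 = 0.995913.

0.9959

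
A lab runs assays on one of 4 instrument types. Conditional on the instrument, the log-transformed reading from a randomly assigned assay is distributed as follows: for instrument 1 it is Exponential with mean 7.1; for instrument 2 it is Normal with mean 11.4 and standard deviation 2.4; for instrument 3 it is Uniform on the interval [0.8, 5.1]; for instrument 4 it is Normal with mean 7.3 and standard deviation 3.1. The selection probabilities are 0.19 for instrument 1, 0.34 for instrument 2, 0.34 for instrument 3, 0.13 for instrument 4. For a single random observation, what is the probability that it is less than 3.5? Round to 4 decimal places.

Conditional on each instrument, P(X < 3.5): 1: 0.389183; 2: 0.000497978; 3: 0.627907; 4: 0.110136.
By total probability, P(X < 3.5) = 0.19·0.389183 + 0.34·0.000497978 + 0.34·0.627907 + 0.13·0.110136 = 0.30192.

0.3019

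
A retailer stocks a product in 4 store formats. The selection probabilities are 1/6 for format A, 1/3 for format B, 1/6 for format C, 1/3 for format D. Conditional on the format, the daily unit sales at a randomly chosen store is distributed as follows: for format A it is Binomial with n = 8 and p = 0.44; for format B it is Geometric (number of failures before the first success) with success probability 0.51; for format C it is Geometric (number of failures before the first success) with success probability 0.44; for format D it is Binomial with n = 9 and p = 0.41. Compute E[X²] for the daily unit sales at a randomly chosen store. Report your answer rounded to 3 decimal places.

9.346

For each component E[X²] = Var + (mean)², giving A: 14.3616; B: 2.807; C: 4.5124; D: 15.7932.
Overall E[X²] = 0.166667·14.3616 + 0.333333·2.807 + 0.166667·4.5124 + 0.333333·15.7932 = 9.34573.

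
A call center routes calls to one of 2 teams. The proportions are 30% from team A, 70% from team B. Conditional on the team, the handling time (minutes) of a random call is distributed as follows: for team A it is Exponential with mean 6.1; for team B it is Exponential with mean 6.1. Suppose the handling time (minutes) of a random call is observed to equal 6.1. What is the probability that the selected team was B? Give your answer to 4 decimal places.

0.7000

Likelihoods f(6.1 | ·): A: 0.0603081; B: 0.0603081.
Posterior ∝ prior × likelihood. Numerator for B: 0.7·0.0603081 = 0.0422157.
Normalizing constant: 0.3·0.0603081 + 0.7·0.0603081 = 0.0603081.
P(B | observation) = 0.0422157 / 0.0603081 = 0.7.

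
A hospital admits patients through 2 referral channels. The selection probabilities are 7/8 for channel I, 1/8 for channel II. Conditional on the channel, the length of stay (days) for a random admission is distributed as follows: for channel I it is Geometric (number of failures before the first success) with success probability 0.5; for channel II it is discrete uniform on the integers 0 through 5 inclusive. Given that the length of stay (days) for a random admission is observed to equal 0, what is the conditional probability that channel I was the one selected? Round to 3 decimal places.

0.955

Likelihoods P(X=0 | ·): I: 0.5; II: 0.166667.
Posterior ∝ prior × likelihood. Numerator for I: 0.875·0.5 = 0.4375.
Normalizing constant: 0.875·0.5 + 0.125·0.166667 = 0.458333.
P(I | observation) = 0.4375 / 0.458333 = 0.954545.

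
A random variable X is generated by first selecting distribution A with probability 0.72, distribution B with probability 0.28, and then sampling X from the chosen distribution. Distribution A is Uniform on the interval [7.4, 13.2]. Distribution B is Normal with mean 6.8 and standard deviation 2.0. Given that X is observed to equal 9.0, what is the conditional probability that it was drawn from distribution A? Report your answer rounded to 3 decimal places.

Likelihoods f(9.0 | ·): A: 0.172414; B: 0.108926.
Posterior ∝ prior × likelihood. Numerator for A: 0.72·0.172414 = 0.124138.
Normalizing constant: 0.72·0.172414 + 0.28·0.108926 = 0.154637.
P(A | observation) = 0.124138 / 0.154637 = 0.802769.

0.803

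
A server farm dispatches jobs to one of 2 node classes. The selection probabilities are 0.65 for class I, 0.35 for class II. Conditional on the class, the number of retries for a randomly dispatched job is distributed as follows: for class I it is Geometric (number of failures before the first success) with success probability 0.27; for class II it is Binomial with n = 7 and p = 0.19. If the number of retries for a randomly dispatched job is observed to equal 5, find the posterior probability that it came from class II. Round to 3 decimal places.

0.032

Likelihoods P(X=5 | ·): I: 0.0559729; II: 0.00341159.
Posterior ∝ prior × likelihood. Numerator for II: 0.35·0.00341159 = 0.00119406.
Normalizing constant: 0.65·0.0559729 + 0.35·0.00341159 = 0.0375765.
P(II | observation) = 0.00119406 / 0.0375765 = 0.0317767.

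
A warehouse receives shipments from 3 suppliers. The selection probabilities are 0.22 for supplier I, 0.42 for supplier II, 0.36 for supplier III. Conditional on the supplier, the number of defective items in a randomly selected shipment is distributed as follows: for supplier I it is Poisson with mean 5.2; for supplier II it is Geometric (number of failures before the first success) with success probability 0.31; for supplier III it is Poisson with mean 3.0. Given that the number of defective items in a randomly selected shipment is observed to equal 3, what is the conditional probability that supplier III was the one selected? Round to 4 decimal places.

0.5311

Likelihoods P(X=3 | ·): I: 0.129279; II: 0.101838; III: 0.224042.
Posterior ∝ prior × likelihood. Numerator for III: 0.36·0.224042 = 0.0806551.
Normalizing constant: 0.22·0.129279 + 0.42·0.101838 + 0.36·0.224042 = 0.151868.
P(III | observation) = 0.0806551 / 0.151868 = 0.531086.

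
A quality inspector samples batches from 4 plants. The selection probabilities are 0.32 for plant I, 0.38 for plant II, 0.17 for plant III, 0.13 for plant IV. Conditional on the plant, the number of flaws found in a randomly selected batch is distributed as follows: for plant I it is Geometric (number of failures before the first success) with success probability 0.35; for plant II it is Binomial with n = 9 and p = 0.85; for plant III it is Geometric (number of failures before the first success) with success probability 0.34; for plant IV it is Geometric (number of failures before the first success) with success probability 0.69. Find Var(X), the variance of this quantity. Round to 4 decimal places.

Per component, I: μ=1.85714, E[X²]=8.7551; II: μ=7.65, E[X²]=59.67; III: μ=1.94118, E[X²]=9.47751; IV: μ=0.449275, E[X²]=0.852972.
E[X] = 0.32·1.85714 + 0.38·7.65 + 0.17·1.94118 + 0.13·0.449275 = 3.88969.
E[X²] = 0.32·8.7551 + 0.38·59.67 + 0.17·9.47751 + 0.13·0.852972 = 27.1983.
Var(X) = E[X²] − (E[X])² = 27.1983 − 15.1297 = 12.0686.

12.0686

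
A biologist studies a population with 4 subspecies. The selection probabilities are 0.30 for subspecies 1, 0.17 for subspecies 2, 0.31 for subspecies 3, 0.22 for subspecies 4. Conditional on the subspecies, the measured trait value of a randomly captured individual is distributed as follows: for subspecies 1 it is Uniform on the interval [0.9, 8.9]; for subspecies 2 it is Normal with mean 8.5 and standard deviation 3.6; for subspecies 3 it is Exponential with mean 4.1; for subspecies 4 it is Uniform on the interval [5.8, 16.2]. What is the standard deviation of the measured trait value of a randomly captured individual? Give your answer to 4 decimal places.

Per component, 1: μ=4.9, E[X²]=29.3433; 2: μ=8.5, E[X²]=85.21; 3: μ=4.1, E[X²]=33.62; 4: μ=11, E[X²]=130.013.
E[X] = 0.3·4.9 + 0.17·8.5 + 0.31·4.1 + 0.22·11 = 6.606.
E[X²] = 0.3·29.3433 + 0.17·85.21 + 0.31·33.62 + 0.22·130.013 = 62.3138.
Var(X) = E[X²] − (E[X])² = 62.3138 − 43.6392 = 18.6746.
SD(X) = √18.6746 = 4.32141.

4.3214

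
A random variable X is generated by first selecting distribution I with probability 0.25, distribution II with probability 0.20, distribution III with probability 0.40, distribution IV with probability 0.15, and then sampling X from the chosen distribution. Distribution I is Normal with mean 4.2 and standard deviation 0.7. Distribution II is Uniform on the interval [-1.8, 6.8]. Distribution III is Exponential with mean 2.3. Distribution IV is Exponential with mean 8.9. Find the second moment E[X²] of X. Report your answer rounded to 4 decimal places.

35.0102

For each component E[X²] = Var + (mean)², giving I: 18.13; II: 12.4133; III: 10.58; IV: 158.42.
Overall E[X²] = 0.25·18.13 + 0.2·12.4133 + 0.4·10.58 + 0.15·158.42 = 35.0102.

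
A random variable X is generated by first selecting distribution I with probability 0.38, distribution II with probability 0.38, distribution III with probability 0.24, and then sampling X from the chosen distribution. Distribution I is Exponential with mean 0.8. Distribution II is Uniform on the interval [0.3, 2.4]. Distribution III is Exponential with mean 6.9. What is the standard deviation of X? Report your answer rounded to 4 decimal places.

Per component, I: μ=0.8, E[X²]=1.28; II: μ=1.35, E[X²]=2.19; III: μ=6.9, E[X²]=95.22.
E[X] = 0.38·0.8 + 0.38·1.35 + 0.24·6.9 = 2.473.
E[X²] = 0.38·1.28 + 0.38·2.19 + 0.24·95.22 = 24.1714.
Var(X) = E[X²] − (E[X])² = 24.1714 − 6.11573 = 18.0557.
SD(X) = √18.0557 = 4.2492.

4.2492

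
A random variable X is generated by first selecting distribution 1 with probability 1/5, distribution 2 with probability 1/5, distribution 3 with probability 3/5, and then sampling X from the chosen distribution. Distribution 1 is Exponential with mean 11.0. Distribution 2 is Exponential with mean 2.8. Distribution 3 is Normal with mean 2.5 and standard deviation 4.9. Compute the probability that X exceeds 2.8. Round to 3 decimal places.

0.514

Conditional on each component, P(X > 2.8): 1: 0.775269; 2: 0.367879; 3: 0.47559.
By total probability, P(X > 2.8) = 0.2·0.775269 + 0.2·0.367879 + 0.6·0.47559 = 0.513984.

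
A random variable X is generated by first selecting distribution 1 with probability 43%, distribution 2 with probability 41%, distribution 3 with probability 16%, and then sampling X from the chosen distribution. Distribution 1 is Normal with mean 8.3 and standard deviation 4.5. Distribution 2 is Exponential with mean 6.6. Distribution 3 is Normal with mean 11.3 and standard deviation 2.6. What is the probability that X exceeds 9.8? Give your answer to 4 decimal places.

0.3666

Conditional on each component, P(X > 9.8): 1: 0.369441; 2: 0.226537; 3: 0.718004.
By total probability, P(X > 9.8) = 0.43·0.369441 + 0.41·0.226537 + 0.16·0.718004 = 0.36662.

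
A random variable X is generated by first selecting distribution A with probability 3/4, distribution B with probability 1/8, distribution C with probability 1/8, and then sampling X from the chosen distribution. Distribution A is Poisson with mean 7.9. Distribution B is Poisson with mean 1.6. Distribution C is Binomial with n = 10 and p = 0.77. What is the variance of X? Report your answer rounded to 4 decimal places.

10.6525

Per component, A: μ=7.9, E[X²]=70.31; B: μ=1.6, E[X²]=4.16; C: μ=7.7, E[X²]=61.061.
E[X] = 0.75·7.9 + 0.125·1.6 + 0.125·7.7 = 7.0875.
E[X²] = 0.75·70.31 + 0.125·4.16 + 0.125·61.061 = 60.8851.
Var(X) = E[X²] − (E[X])² = 60.8851 − 50.2327 = 10.6525.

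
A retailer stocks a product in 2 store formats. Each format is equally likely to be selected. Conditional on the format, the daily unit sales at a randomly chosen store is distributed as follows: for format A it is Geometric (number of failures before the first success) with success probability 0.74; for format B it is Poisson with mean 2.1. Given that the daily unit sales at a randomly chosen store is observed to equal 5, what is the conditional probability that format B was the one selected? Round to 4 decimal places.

Likelihoods P(X=5 | ·): A: 0.000879222; B: 0.041677.
Posterior ∝ prior × likelihood. Numerator for B: 0.5·0.041677 = 0.0208385.
Normalizing constant: 0.5·0.000879222 + 0.5·0.041677 = 0.0212781.
P(B | observation) = 0.0208385 / 0.0212781 = 0.97934.

0.9793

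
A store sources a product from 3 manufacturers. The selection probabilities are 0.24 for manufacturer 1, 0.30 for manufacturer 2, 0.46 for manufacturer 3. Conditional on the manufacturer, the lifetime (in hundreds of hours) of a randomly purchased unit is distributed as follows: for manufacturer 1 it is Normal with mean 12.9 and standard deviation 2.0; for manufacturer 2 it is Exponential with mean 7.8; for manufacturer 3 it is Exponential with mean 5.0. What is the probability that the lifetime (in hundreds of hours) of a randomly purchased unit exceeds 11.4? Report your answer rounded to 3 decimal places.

0.302

Conditional on each manufacturer, P(X > 11.4): 1: 0.773373; 2: 0.231879; 3: 0.102284.
By total probability, P(X > 11.4) = 0.24·0.773373 + 0.3·0.231879 + 0.46·0.102284 = 0.302224.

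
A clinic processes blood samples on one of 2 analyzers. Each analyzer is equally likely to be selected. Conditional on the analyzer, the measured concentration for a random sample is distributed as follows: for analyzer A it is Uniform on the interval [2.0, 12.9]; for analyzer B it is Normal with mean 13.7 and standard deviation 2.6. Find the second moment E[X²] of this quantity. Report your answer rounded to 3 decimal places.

129.927

For each component E[X²] = Var + (mean)², giving A: 65.4033; B: 194.45.
Overall E[X²] = 0.5·65.4033 + 0.5·194.45 = 129.927.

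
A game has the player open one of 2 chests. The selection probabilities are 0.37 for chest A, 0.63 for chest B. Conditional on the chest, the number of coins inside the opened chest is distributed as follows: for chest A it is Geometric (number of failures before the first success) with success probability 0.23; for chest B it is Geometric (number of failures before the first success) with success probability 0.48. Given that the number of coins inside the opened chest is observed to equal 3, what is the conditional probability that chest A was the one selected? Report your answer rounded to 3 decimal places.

Likelihoods P(X=3 | ·): A: 0.105003; B: 0.0674918.
Posterior ∝ prior × likelihood. Numerator for A: 0.37·0.105003 = 0.038851.
Normalizing constant: 0.37·0.105003 + 0.63·0.0674918 = 0.0813708.
P(A | observation) = 0.038851 / 0.0813708 = 0.477456.

0.477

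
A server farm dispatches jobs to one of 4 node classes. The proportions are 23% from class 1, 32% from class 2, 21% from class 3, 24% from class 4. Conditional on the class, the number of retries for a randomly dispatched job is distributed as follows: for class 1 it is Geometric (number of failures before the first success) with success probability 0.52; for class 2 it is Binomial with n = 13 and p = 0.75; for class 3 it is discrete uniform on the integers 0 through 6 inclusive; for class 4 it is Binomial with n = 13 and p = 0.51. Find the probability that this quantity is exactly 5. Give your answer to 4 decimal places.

Conditional on each class, P(X = 5): 1: 0.0132498; 2: 0.0046602; 3: 0.142857; 4: 0.14757.
By total probability, P(X = 5) = 0.23·0.0132498 + 0.32·0.0046602 + 0.21·0.142857 + 0.24·0.14757 = 0.0699555.

0.0700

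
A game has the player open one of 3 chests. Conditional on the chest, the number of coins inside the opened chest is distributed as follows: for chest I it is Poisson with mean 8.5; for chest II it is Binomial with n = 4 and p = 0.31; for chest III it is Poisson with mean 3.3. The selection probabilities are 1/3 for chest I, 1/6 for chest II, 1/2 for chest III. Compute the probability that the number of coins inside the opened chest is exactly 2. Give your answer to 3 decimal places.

Conditional on each chest, P(X = 2): I: 0.00735029; II: 0.274519; III: 0.200829.
By total probability, P(X = 2) = 0.333333·0.00735029 + 0.166667·0.274519 + 0.5·0.200829 = 0.148618.

0.149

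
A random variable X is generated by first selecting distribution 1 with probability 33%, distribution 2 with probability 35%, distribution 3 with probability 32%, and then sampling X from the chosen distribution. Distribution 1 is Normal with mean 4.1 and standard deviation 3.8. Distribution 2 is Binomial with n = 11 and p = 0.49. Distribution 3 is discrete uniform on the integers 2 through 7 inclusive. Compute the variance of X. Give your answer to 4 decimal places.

6.9585

Per component, 1: μ=4.1, E[X²]=31.25; 2: μ=5.39, E[X²]=31.801; 3: μ=4.5, E[X²]=23.1667.
E[X] = 0.33·4.1 + 0.35·5.39 + 0.32·4.5 = 4.6795.
E[X²] = 0.33·31.25 + 0.35·31.801 + 0.32·23.1667 = 28.8562.
Var(X) = E[X²] − (E[X])² = 28.8562 − 21.8977 = 6.95846.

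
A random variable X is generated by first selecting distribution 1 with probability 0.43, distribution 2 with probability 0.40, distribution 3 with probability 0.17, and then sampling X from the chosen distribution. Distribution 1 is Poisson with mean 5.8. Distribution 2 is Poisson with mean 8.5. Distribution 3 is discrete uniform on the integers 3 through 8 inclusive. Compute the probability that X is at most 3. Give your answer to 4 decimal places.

0.1135

Conditional on each component, P(X ≤ 3): 1: 0.169963; 2: 0.0301091; 3: 0.166667.
By total probability, P(X ≤ 3) = 0.43·0.169963 + 0.4·0.0301091 + 0.17·0.166667 = 0.113461.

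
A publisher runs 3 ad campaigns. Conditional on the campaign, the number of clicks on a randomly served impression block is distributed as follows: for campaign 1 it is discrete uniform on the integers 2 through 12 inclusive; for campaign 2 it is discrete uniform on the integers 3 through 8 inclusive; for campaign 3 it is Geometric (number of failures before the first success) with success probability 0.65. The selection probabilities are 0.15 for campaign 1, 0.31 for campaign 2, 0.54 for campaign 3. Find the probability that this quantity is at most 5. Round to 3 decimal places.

0.749

Conditional on each campaign, P(X ≤ 5): 1: 0.363636; 2: 0.5; 3: 0.998162.
By total probability, P(X ≤ 5) = 0.15·0.363636 + 0.31·0.5 + 0.54·0.998162 = 0.748553.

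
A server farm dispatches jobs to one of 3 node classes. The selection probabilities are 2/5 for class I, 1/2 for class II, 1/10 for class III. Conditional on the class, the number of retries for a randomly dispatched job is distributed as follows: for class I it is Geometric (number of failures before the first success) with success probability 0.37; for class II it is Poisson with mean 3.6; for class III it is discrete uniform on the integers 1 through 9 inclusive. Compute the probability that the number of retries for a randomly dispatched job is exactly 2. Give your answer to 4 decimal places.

Conditional on each class, P(X = 2): I: 0.146853; II: 0.177058; III: 0.111111.
By total probability, P(X = 2) = 0.4·0.146853 + 0.5·0.177058 + 0.1·0.111111 = 0.158381.

0.1584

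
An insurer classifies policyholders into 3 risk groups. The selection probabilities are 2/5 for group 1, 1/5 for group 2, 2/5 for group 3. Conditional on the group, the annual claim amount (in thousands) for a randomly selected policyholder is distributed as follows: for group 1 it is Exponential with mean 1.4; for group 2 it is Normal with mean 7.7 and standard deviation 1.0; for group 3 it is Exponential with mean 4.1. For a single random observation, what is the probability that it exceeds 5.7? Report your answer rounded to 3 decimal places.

0.302

Conditional on each group, P(X > 5.7): 1: 0.017053; 2: 0.97725; 3: 0.249015.
By total probability, P(X > 5.7) = 0.4·0.017053 + 0.2·0.97725 + 0.4·0.249015 = 0.301877.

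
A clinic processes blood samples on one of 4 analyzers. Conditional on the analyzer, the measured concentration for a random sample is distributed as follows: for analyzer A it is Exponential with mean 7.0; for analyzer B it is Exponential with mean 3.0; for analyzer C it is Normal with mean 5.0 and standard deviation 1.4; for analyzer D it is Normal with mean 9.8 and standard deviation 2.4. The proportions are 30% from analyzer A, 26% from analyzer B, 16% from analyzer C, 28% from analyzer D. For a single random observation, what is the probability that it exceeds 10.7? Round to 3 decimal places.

Conditional on each analyzer, P(X > 10.7): A: 0.216845; B: 0.0282499; C: 2.33628e-05; D: 0.35383.
By total probability, P(X > 10.7) = 0.3·0.216845 + 0.26·0.0282499 + 0.16·2.33628e-05 + 0.28·0.35383 = 0.171475.

0.171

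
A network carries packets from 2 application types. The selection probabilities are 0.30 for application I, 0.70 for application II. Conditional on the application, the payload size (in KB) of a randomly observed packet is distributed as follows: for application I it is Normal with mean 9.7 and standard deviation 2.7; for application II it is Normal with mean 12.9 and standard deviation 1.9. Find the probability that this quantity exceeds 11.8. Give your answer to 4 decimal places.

0.5686

Conditional on each application, P(X > 11.8): I: 0.21835; II: 0.718688.
By total probability, P(X > 11.8) = 0.3·0.21835 + 0.7·0.718688 = 0.568586.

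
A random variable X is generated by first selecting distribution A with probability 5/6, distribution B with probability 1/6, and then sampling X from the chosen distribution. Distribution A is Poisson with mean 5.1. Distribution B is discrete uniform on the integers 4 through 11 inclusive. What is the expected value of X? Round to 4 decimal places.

Component means — A: 5.1; B: 7.5.
E[X] = 0.833333·5.1 + 0.166667·7.5 = 5.5.

5.5000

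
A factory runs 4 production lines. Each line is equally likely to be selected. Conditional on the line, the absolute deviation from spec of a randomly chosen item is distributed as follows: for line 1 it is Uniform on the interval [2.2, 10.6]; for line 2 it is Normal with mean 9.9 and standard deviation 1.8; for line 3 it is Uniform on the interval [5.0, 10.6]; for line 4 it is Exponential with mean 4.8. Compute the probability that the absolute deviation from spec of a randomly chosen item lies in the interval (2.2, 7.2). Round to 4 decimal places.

Conditional on each line, P(2.2 < X < 7.2): 1: 0.595238; 2: 0.0667978; 3: 0.392857; 4: 0.409207.
By total probability, P(2.2 < X < 7.2) = 0.25·0.595238 + 0.25·0.0667978 + 0.25·0.392857 + 0.25·0.409207 = 0.366025.

0.3660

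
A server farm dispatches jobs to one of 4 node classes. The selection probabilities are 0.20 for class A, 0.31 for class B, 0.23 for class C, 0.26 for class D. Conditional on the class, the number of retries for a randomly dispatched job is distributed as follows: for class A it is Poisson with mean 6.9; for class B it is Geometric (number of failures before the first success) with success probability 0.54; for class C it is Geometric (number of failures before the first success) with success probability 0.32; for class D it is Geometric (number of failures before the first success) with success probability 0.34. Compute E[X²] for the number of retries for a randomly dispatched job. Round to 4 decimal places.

For each component E[X²] = Var + (mean)², giving A: 54.51; B: 2.30316; C: 11.1562; D: 9.47751.
Overall E[X²] = 0.2·54.51 + 0.31·2.30316 + 0.23·11.1562 + 0.26·9.47751 = 16.6461.

16.6461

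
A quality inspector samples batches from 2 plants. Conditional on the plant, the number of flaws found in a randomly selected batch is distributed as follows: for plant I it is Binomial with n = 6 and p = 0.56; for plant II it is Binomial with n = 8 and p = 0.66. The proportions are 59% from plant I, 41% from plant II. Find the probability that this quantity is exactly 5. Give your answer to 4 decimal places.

0.1988

Conditional on each plant, P(X = 5): I: 0.145393; II: 0.275641.
By total probability, P(X = 5) = 0.59·0.145393 + 0.41·0.275641 = 0.198795.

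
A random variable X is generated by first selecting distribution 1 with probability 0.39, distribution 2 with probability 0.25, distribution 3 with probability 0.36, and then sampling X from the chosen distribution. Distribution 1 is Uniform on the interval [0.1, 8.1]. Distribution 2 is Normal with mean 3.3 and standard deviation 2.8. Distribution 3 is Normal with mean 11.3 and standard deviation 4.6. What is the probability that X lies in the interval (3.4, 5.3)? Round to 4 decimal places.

0.1738

Conditional on each component, P(3.4 < X < 5.3): 1: 0.2375; 2: 0.24823; 3: 0.0531037.
By total probability, P(3.4 < X < 5.3) = 0.39·0.2375 + 0.25·0.24823 + 0.36·0.0531037 = 0.1738.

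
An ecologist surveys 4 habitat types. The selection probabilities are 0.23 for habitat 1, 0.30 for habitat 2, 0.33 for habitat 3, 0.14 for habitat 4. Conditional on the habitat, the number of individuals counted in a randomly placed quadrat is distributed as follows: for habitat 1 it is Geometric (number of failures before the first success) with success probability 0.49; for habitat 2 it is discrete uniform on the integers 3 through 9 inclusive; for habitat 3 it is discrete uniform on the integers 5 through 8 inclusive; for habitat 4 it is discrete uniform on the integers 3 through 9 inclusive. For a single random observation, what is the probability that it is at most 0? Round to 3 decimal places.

Conditional on each habitat, P(X ≤ 0): 1: 0.49; 2: 0; 3: 0; 4: 0.
By total probability, P(X ≤ 0) = 0.23·0.49 + 0.3·0 + 0.33·0 + 0.14·0 = 0.1127.

0.113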